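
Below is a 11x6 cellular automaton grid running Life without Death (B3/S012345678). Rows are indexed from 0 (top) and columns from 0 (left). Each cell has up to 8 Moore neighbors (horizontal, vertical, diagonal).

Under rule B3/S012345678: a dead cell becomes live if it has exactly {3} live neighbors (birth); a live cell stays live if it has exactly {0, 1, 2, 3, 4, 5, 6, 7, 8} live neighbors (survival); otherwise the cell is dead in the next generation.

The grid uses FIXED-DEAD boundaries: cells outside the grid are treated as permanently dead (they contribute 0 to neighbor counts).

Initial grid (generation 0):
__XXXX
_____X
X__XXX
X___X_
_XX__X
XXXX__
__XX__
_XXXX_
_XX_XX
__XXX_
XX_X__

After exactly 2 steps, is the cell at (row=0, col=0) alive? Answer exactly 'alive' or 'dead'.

Simulating step by step:
Generation 0 (given above): 34 live cells
Generation 1: 43 live cells
__XXXX
__X__X
X__XXX
X_X_X_
_XX_XX
XXXXX_
X_XX__
_XXXXX
_XX_XX
X_XXXX
XX_XX_
Generation 2: 50 live cells
__XXXX
_XX__X
X_XXXX
X_X_X_
_XX_XX
XXXXXX
X_XX_X
XXXXXX
XXX_XX
X_XXXX
XX_XXX

Cell (0,0) at generation 2: 0 -> dead

Answer: dead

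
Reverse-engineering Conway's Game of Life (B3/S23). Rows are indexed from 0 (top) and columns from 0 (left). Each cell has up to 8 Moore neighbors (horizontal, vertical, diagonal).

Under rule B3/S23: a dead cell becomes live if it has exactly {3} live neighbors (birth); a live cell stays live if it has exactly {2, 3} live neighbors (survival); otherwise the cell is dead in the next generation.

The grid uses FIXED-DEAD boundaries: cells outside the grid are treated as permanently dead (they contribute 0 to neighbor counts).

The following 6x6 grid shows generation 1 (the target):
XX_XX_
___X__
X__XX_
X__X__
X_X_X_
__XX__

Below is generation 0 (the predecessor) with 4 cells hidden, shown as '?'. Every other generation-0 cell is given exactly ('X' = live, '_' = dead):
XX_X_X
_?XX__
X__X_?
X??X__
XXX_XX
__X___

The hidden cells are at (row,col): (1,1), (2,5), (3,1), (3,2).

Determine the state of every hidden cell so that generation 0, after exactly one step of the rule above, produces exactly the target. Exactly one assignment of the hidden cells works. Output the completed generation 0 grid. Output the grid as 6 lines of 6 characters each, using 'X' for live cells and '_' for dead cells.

Hidden generation-0 cells (in order): (1,1), (2,5), (3,1), (3,2).
A hidden cell only influences target cells in its own 3x3 neighborhood. Try each of the 2^4 = 16 assignments, step the completed generation 0 forward once under B3/S23, and compare with the target:
  (1,1)=_ (2,5)=_ (3,1)=_ (3,2)=_ -> step gives (0,0)='_' but target has 'X' -> reject
  (1,1)=_ (2,5)=_ (3,1)=_ (3,2)=X -> step gives (0,0)='_' but target has 'X' -> reject
  (1,1)=_ (2,5)=_ (3,1)=X (3,2)=_ -> step gives (0,0)='_' but target has 'X' -> reject
  (1,1)=_ (2,5)=_ (3,1)=X (3,2)=X -> step gives (0,0)='_' but target has 'X' -> reject
  (1,1)=_ (2,5)=X (3,1)=_ (3,2)=_ -> step gives (0,0)='_' but target has 'X' -> reject
  (1,1)=_ (2,5)=X (3,1)=_ (3,2)=X -> step gives (0,0)='_' but target has 'X' -> reject
  (1,1)=_ (2,5)=X (3,1)=X (3,2)=_ -> step gives (0,0)='_' but target has 'X' -> reject
  (1,1)=_ (2,5)=X (3,1)=X (3,2)=X -> step gives (0,0)='_' but target has 'X' -> reject
  (1,1)=X (2,5)=_ (3,1)=_ (3,2)=_ -> step reproduces the target at every cell -> ACCEPT
  (1,1)=X (2,5)=_ (3,1)=_ (3,2)=X -> step gives (2,3)='_' but target has 'X' -> reject
  (1,1)=X (2,5)=_ (3,1)=X (3,2)=_ -> step gives (3,0)='_' but target has 'X' -> reject
  (1,1)=X (2,5)=_ (3,1)=X (3,2)=X -> step gives (2,3)='_' but target has 'X' -> reject
  (1,1)=X (2,5)=X (3,1)=_ (3,2)=_ -> step gives (2,4)='_' but target has 'X' -> reject
  (1,1)=X (2,5)=X (3,1)=_ (3,2)=X -> step gives (2,3)='_' but target has 'X' -> reject
  (1,1)=X (2,5)=X (3,1)=X (3,2)=_ -> step gives (2,4)='_' but target has 'X' -> reject
  (1,1)=X (2,5)=X (3,1)=X (3,2)=X -> step gives (2,3)='_' but target has 'X' -> reject
Unique solution: (1,1)=live, (2,5)=dead, (3,1)=dead, (3,2)=dead.
Check: live-neighbor counts of every cell in the completed generation 0:
235230
445341
245330
354342
243421
242322
Applying B3/S23 to generation 0 with these counts gives:
XX_XX_
___X__
X__XX_
X__X__
X_X_X_
__XX__
which matches the target exactly.

Answer: XX_X_X
_XXX__
X__X__
X__X__
XXX_XX
__X___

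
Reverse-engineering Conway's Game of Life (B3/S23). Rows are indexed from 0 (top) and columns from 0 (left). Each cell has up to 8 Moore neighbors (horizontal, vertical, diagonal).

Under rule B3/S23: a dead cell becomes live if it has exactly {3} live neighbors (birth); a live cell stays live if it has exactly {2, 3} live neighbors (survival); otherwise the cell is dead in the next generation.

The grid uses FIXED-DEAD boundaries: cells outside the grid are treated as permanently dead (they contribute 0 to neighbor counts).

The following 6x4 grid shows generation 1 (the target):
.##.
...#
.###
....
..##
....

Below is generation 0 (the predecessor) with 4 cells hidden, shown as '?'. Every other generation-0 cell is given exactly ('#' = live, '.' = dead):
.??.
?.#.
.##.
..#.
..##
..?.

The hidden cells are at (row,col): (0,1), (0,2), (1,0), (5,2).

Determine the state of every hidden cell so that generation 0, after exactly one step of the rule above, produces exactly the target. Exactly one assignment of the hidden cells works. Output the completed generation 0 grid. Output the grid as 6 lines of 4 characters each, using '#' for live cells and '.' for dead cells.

Hidden generation-0 cells (in order): (0,1), (0,2), (1,0), (5,2).
A hidden cell only influences target cells in its own 3x3 neighborhood. Try each of the 2^4 = 16 assignments, step the completed generation 0 forward once under B3/S23, and compare with the target:
  (0,1)=. (0,2)=. (1,0)=. (5,2)=. -> step gives (0,1)='.' but target has '#' -> reject
  (0,1)=. (0,2)=. (1,0)=. (5,2)=# -> step gives (0,1)='.' but target has '#' -> reject
  (0,1)=. (0,2)=. (1,0)=# (5,2)=. -> step gives (0,1)='.' but target has '#' -> reject
  (0,1)=. (0,2)=. (1,0)=# (5,2)=# -> step gives (0,1)='.' but target has '#' -> reject
  (0,1)=. (0,2)=# (1,0)=. (5,2)=. -> step gives (0,1)='.' but target has '#' -> reject
  (0,1)=. (0,2)=# (1,0)=. (5,2)=# -> step gives (0,1)='.' but target has '#' -> reject
  (0,1)=. (0,2)=# (1,0)=# (5,2)=. -> step gives (0,2)='.' but target has '#' -> reject
  (0,1)=. (0,2)=# (1,0)=# (5,2)=# -> step gives (0,2)='.' but target has '#' -> reject
  (0,1)=# (0,2)=. (1,0)=. (5,2)=. -> step gives (0,1)='.' but target has '#' -> reject
  (0,1)=# (0,2)=. (1,0)=. (5,2)=# -> step gives (0,1)='.' but target has '#' -> reject
  (0,1)=# (0,2)=. (1,0)=# (5,2)=. -> step gives (0,2)='.' but target has '#' -> reject
  (0,1)=# (0,2)=. (1,0)=# (5,2)=# -> step gives (0,2)='.' but target has '#' -> reject
  (0,1)=# (0,2)=# (1,0)=. (5,2)=. -> step reproduces the target at every cell -> ACCEPT
  (0,1)=# (0,2)=# (1,0)=. (5,2)=# -> step gives (4,1)='#' but target has '.' -> reject
  (0,1)=# (0,2)=# (1,0)=# (5,2)=. -> step gives (1,0)='#' but target has '.' -> reject
  (0,1)=# (0,2)=# (1,0)=# (5,2)=# -> step gives (1,0)='#' but target has '.' -> reject
Unique solution: (0,1)=live, (0,2)=live, (1,0)=dead, (5,2)=dead.
Check: live-neighbor counts of every cell in the completed generation 0:
1222
2543
1333
1444
0222
0122
Applying B3/S23 to generation 0 with these counts gives:
.##.
...#
.###
....
..##
....
which matches the target exactly.

Answer: .##.
..#.
.##.
..#.
..##
....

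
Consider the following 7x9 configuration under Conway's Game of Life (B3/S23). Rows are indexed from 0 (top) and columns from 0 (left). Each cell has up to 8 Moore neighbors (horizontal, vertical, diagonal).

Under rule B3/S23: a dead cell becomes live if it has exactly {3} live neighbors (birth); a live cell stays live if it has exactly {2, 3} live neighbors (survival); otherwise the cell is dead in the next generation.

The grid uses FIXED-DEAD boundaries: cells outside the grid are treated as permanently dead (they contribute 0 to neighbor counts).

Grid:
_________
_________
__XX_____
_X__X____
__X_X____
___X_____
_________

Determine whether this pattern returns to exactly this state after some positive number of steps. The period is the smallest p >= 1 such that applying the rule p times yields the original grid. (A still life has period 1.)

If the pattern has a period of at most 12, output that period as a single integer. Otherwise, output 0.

Simulating and comparing each generation to the original:
Gen 0 (original, given above): 7 live cells
Gen 1: 7 live cells, MATCHES original -> period = 1

Answer: 1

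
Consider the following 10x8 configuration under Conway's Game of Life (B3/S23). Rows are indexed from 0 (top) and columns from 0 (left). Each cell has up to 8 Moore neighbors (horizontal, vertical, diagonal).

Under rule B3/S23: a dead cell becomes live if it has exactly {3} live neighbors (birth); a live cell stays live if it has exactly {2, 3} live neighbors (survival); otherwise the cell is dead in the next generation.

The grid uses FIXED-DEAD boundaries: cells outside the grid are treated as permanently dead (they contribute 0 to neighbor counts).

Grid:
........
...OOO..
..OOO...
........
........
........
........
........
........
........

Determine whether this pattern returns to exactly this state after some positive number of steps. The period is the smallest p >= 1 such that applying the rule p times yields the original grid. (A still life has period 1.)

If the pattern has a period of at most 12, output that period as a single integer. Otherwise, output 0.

Simulating and comparing each generation to the original:
Gen 0 (original, given above): 6 live cells
Gen 1: 6 live cells, differs from original
Gen 2: 6 live cells, MATCHES original -> period = 2

Answer: 2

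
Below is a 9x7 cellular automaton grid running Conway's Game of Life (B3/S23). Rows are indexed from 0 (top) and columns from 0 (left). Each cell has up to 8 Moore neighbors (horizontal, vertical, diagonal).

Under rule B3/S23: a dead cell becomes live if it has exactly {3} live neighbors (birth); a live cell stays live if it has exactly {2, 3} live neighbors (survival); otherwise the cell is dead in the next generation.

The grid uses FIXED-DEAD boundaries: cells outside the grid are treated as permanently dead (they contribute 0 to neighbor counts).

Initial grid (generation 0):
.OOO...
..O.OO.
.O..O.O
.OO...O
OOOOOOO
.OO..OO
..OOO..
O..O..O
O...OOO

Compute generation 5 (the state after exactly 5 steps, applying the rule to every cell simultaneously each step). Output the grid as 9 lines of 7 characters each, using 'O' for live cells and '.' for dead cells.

Answer: ..OO...
..OO...
.......
.......
.......
.......
.....O.
....O.O
.......

Derivation:
Simulating step by step:
Generation 0 (given above): 33 live cells
Generation 1: 22 live cells
.OOOO..
....OO.
.O..O.O
......O
O...O..
O.....O
....O.O
.OO...O
....OOO
Generation 2: 15 live cells
..OOOO.
.O.....
....O.O
.......
.....O.
.......
.O....O
...OO.O
.....OO
Generation 3: 11 live cells
..OOO..
..O....
.......
.....O.
.......
.......
.....O.
....O.O
....OOO
Generation 4: 8 live cells
..OO...
..O....
.......
.......
.......
.......
.....O.
....O.O
....O.O
Generation 5: 7 live cells
(generation 5 grid is the final answer)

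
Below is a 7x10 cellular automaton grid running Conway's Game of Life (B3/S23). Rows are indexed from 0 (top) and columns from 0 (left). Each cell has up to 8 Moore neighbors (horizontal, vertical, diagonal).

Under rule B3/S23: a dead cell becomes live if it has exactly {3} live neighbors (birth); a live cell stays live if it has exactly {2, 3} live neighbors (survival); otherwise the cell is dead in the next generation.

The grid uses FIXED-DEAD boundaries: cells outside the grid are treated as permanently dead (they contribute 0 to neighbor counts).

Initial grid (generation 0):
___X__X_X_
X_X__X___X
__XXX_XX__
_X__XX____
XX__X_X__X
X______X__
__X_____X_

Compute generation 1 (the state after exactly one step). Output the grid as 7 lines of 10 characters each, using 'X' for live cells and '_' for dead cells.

Answer: __________
_XX__X__X_
__X___X___
XX_____X__
XX__X_X___
X______XX_
__________

Derivation:
Simulating step by step:
Generation 0 (given above): 24 live cells
Generation 1: 16 live cells
(generation 1 grid is the final answer)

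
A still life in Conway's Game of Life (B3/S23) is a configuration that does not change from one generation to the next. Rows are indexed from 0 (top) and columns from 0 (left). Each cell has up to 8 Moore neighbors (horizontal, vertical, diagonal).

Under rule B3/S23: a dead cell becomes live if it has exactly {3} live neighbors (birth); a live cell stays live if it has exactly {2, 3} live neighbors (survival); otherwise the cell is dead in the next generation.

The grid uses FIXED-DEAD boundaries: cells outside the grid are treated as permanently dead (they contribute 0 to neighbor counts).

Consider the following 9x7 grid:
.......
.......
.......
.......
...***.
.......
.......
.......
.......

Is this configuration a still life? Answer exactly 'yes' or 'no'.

Answer: no

Derivation:
Compute generation 1 and compare to generation 0 (given above):
Generation 1:
.......
.......
.......
....*..
....*..
....*..
.......
.......
.......
Cell (3,4) differs: gen0=0 vs gen1=1 -> NOT a still life.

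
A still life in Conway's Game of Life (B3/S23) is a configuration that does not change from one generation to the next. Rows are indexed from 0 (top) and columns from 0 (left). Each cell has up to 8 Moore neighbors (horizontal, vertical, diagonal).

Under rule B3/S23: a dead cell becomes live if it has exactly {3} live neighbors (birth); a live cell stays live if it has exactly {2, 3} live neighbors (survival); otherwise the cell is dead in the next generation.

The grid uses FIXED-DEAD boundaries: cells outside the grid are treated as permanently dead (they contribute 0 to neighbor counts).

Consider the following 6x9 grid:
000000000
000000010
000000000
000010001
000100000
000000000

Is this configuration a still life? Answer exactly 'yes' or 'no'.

Compute generation 1 and compare to generation 0 (given above):
Generation 1:
000000000
000000000
000000000
000000000
000000000
000000000
Cell (1,7) differs: gen0=1 vs gen1=0 -> NOT a still life.

Answer: no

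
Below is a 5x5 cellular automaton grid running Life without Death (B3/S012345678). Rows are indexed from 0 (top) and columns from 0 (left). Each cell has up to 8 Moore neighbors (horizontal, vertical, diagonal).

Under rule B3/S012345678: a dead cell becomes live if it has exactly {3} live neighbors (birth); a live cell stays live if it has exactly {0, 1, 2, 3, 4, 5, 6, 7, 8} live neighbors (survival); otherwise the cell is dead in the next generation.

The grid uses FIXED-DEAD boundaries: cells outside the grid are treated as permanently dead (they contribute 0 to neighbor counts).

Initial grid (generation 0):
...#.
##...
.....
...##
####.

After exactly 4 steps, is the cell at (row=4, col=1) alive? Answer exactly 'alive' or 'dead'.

Simulating step by step:
Generation 0 (given above): 9 live cells
Generation 1: 11 live cells
...#.
##...
.....
.#.##
#####
Generation 2: 15 live cells
...#.
##...
###..
##.##
#####
Generation 3: 16 live cells
...#.
##...
####.
##.##
#####
Generation 4: 18 live cells
...#.
##.#.
#####
##.##
#####

Cell (4,1) at generation 4: 1 -> alive

Answer: alive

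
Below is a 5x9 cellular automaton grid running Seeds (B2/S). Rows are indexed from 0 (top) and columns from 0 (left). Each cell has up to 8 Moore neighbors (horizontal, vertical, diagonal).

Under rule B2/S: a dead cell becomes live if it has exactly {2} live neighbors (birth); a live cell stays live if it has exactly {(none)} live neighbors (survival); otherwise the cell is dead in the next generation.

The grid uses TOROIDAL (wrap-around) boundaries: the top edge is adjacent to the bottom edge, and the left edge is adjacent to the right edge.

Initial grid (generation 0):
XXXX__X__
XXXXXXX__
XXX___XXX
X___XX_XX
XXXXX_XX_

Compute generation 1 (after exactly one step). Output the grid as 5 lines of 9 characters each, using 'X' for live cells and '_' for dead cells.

Answer: _________
_________
_________
_________
_________

Derivation:
Simulating step by step:
Generation 0 (given above): 30 live cells
Generation 1: 0 live cells
(generation 1 grid is the final answer)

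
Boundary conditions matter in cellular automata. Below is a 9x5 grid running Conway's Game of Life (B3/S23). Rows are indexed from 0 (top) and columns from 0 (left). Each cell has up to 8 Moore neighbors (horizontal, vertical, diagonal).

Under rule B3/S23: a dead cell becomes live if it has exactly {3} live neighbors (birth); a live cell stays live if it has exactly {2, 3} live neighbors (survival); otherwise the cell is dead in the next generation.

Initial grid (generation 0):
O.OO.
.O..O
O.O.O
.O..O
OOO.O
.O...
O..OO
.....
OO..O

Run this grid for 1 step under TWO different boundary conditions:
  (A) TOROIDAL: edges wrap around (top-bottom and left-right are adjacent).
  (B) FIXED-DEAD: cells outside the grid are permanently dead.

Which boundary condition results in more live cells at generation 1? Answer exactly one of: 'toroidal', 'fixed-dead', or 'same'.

Answer: fixed-dead

Derivation:
Under TOROIDAL boundary, generation 1:
..OO.
.....
..O.O
.....
..OOO
.....
O...O
.O.O.
OOOOO
Population = 16

Under FIXED-DEAD boundary, generation 1:
.OOO.
O...O
O.O.O
....O
O.OO.
....O
.....
OO.OO
.....
Population = 17

Comparison: toroidal=16, fixed-dead=17 -> fixed-dead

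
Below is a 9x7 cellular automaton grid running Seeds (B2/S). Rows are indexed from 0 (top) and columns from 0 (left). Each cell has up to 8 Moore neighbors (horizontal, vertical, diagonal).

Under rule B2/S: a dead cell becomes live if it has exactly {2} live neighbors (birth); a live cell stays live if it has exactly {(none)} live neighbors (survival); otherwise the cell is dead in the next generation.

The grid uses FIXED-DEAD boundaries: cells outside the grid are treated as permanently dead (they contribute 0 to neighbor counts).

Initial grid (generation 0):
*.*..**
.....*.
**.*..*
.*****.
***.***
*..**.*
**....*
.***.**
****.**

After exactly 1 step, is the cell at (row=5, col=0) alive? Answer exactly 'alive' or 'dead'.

Answer: dead

Derivation:
Simulating step by step:
Generation 0 (given above): 38 live cells
Generation 1: 3 live cells
.*..*..
...*...
.......
.......
.......
.......
.......
.......
.......

Cell (5,0) at generation 1: 0 -> dead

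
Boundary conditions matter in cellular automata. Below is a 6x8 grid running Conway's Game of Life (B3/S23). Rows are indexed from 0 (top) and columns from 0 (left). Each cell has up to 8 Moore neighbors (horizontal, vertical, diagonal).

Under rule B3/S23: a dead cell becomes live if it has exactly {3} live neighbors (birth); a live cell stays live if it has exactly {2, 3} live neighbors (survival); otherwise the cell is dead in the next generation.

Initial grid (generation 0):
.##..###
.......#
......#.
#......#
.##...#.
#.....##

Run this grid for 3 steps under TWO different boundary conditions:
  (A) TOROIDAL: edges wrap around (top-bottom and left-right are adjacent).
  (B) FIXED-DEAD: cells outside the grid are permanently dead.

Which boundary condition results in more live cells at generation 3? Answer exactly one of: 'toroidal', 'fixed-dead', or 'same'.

Under TOROIDAL boundary, generation 3:
##....#.
##...#.#
.#..##.#
.....##.
.....##.
.......#
Population = 16

Under FIXED-DEAD boundary, generation 3:
......#.
.....#..
....###.
#.#.###.
..#..#..
#.#...#.
Population = 15

Comparison: toroidal=16, fixed-dead=15 -> toroidal

Answer: toroidal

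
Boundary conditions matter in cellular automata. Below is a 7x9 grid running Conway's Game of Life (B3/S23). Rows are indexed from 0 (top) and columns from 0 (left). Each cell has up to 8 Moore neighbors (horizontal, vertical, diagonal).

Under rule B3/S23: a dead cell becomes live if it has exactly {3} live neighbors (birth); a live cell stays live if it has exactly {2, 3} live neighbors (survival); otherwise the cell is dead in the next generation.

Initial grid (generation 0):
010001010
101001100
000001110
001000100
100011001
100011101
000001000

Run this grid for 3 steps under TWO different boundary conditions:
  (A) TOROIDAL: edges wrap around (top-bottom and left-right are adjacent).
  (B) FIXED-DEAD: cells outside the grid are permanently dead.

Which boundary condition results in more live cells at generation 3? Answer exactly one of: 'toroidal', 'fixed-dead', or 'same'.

Under TOROIDAL boundary, generation 3:
110100000
111111011
000001111
010001111
110001110
001000100
000011000
Population = 29

Under FIXED-DEAD boundary, generation 3:
010000000
010000000
000000000
001001000
000001100
000100010
000001010
Population = 10

Comparison: toroidal=29, fixed-dead=10 -> toroidal

Answer: toroidal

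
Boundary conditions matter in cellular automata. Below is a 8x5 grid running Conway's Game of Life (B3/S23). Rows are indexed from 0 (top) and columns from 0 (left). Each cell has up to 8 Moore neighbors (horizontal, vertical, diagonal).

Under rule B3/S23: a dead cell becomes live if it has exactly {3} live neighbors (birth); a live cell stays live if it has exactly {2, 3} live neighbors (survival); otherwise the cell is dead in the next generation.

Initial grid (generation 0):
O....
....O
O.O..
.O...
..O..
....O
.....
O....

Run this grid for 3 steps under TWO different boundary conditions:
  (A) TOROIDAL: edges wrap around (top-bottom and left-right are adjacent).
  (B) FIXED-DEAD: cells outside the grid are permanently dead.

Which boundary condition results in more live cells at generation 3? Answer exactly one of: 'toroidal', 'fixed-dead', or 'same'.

Answer: same

Derivation:
Under TOROIDAL boundary, generation 3:
.....
O....
OO...
OO...
.O...
.....
.....
.....
Population = 6

Under FIXED-DEAD boundary, generation 3:
.....
.....
OOO..
OOO..
.....
.....
.....
.....
Population = 6

Comparison: toroidal=6, fixed-dead=6 -> same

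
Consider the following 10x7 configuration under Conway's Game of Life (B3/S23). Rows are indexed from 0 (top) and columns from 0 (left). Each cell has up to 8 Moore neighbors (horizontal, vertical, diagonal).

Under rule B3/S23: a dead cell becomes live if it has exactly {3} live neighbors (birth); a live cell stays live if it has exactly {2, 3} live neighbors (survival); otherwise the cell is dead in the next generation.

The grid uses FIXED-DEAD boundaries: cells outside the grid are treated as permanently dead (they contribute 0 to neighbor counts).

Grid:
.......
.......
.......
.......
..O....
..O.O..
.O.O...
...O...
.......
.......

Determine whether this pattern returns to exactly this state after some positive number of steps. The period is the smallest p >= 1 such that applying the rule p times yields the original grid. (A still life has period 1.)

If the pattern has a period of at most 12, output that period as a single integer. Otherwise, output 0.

Simulating and comparing each generation to the original:
Gen 0 (original, given above): 6 live cells
Gen 1: 6 live cells, differs from original
Gen 2: 6 live cells, MATCHES original -> period = 2

Answer: 2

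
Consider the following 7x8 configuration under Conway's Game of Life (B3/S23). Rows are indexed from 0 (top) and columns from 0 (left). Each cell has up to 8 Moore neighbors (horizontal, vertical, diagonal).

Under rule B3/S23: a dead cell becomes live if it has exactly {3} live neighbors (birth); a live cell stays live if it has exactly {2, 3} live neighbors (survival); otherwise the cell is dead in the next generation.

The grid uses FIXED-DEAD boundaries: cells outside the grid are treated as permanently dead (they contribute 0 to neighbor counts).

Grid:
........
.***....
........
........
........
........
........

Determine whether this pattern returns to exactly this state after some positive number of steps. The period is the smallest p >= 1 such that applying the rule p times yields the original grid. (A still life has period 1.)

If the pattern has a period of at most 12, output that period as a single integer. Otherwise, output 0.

Answer: 2

Derivation:
Simulating and comparing each generation to the original:
Gen 0 (original, given above): 3 live cells
Gen 1: 3 live cells, differs from original
Gen 2: 3 live cells, MATCHES original -> period = 2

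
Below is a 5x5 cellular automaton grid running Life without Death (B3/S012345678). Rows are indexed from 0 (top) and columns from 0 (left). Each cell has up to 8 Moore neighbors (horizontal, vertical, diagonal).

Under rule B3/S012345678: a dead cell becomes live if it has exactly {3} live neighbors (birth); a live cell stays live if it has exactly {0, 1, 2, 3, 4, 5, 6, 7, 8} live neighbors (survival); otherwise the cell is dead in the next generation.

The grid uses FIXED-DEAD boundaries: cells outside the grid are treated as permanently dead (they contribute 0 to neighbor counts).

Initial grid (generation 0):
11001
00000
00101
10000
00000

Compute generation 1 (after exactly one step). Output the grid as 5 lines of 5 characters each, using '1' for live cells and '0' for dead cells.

Answer: 11001
01010
00101
10000
00000

Derivation:
Simulating step by step:
Generation 0 (given above): 6 live cells
Generation 1: 8 live cells
(generation 1 grid is the final answer)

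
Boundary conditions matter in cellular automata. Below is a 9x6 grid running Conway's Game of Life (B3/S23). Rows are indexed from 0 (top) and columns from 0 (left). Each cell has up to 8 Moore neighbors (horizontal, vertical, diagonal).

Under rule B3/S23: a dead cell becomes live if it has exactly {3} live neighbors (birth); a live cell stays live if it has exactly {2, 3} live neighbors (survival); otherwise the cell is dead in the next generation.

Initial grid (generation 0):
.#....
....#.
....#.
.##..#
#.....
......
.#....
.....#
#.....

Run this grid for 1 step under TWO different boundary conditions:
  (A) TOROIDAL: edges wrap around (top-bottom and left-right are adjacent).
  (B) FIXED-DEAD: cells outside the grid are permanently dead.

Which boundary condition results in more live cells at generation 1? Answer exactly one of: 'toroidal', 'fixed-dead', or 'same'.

Answer: toroidal

Derivation:
Under TOROIDAL boundary, generation 1:
......
......
...###
##...#
##....
......
......
#.....
#.....
Population = 10

Under FIXED-DEAD boundary, generation 1:
......
......
...###
.#....
.#....
......
......
......
......
Population = 5

Comparison: toroidal=10, fixed-dead=5 -> toroidal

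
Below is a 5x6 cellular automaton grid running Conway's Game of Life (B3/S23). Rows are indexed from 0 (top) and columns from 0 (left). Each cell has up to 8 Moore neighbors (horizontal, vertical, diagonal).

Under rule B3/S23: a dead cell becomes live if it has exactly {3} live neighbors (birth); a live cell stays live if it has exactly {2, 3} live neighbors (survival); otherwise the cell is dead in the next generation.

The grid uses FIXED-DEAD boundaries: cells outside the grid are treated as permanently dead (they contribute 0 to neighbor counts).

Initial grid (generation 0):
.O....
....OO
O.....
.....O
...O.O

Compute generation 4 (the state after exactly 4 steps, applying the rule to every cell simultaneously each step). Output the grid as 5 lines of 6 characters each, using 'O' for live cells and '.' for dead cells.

Answer: ......
....O.
...O.O
...O.O
....O.

Derivation:
Simulating step by step:
Generation 0 (given above): 7 live cells
Generation 1: 4 live cells
......
......
....OO
....O.
....O.
Generation 2: 4 live cells
......
......
....OO
...OO.
......
Generation 3: 6 live cells
......
......
...OOO
...OOO
......
Generation 4: 6 live cells
(generation 4 grid is the final answer)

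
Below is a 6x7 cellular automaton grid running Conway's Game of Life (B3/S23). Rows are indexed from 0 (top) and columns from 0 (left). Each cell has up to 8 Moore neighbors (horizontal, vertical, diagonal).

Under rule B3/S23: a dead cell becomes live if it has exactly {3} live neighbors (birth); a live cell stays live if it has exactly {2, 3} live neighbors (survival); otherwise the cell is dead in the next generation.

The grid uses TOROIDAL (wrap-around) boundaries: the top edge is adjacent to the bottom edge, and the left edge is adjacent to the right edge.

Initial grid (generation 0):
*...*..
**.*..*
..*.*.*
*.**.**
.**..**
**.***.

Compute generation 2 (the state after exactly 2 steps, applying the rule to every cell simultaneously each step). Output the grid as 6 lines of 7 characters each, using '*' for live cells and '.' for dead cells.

Simulating step by step:
Generation 0 (given above): 23 live cells
Generation 1: 7 live cells
.......
.****.*
....*..
.......
.......
...*...
Generation 2: 8 live cells
(generation 2 grid is the final answer)

Answer: ....*..
..****.
..*.**.
.......
.......
.......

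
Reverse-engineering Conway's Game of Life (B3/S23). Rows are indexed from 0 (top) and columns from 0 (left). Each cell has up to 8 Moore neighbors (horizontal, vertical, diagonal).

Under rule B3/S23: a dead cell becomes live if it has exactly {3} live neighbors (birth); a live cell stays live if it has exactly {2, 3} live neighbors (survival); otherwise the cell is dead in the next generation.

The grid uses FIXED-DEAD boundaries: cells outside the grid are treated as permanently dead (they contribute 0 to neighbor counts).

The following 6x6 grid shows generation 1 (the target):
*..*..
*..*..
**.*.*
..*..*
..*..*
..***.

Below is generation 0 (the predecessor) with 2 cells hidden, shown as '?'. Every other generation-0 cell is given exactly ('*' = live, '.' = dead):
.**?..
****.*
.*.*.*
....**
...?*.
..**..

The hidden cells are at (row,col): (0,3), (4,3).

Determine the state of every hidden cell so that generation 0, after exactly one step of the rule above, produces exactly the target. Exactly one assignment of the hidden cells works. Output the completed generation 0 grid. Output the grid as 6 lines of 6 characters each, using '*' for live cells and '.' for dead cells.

Answer: .**...
****.*
.*.*.*
....**
...**.
..**..

Derivation:
Hidden generation-0 cells (in order): (0,3), (4,3).
A hidden cell only influences target cells in its own 3x3 neighborhood. Try each of the 2^2 = 4 assignments, step the completed generation 0 forward once under B3/S23, and compare with the target:
  (0,3)=. (4,3)=. -> step gives (3,2)='.' but target has '*' -> reject
  (0,3)=. (4,3)=* -> step reproduces the target at every cell -> ACCEPT
  (0,3)=* (4,3)=. -> step gives (0,4)='*' but target has '.' -> reject
  (0,3)=* (4,3)=* -> step gives (0,4)='*' but target has '.' -> reject
Unique solution: (0,3)=dead, (4,3)=live.
Check: live-neighbor counts of every cell in the completed generation 0:
344321
356341
335363
113453
013443
012331
Applying B3/S23 to generation 0 with these counts gives:
*..*..
*..*..
**.*.*
..*..*
..*..*
..***.
which matches the target exactly.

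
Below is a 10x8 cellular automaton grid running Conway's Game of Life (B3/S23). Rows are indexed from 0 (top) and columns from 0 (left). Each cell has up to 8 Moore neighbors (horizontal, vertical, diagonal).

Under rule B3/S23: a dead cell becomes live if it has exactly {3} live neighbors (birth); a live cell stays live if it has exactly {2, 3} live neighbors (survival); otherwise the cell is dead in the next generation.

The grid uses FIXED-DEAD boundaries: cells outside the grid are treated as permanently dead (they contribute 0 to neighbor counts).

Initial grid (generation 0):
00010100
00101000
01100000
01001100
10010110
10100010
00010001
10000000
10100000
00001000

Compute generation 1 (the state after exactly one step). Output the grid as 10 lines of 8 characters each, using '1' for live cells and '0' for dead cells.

Answer: 00011000
01101000
01101100
11011110
10110010
01111111
01000000
01000000
01000000
00000000

Derivation:
Simulating step by step:
Generation 0 (given above): 22 live cells
Generation 1: 29 live cells
(generation 1 grid is the final answer)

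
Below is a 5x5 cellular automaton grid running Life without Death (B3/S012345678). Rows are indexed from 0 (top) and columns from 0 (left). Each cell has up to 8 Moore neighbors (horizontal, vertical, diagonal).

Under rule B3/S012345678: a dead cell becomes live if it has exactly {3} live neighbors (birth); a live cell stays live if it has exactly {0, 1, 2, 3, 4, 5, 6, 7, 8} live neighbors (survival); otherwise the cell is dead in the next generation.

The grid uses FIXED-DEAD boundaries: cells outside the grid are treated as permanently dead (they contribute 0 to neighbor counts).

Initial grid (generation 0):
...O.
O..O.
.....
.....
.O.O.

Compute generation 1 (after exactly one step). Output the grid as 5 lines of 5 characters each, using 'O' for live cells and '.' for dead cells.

Simulating step by step:
Generation 0 (given above): 5 live cells
Generation 1: 5 live cells
(generation 1 grid is the final answer)

Answer: ...O.
O..O.
.....
.....
.O.O.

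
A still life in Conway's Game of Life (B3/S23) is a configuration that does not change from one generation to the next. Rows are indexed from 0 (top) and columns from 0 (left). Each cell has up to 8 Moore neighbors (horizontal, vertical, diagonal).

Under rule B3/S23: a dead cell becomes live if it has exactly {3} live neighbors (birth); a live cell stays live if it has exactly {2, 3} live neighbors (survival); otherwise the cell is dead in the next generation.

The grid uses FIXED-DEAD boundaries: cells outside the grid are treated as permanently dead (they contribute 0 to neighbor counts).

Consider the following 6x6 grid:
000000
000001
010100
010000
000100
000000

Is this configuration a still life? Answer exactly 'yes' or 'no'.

Compute generation 1 and compare to generation 0 (given above):
Generation 1:
000000
000000
001000
000000
000000
000000
Cell (1,5) differs: gen0=1 vs gen1=0 -> NOT a still life.

Answer: no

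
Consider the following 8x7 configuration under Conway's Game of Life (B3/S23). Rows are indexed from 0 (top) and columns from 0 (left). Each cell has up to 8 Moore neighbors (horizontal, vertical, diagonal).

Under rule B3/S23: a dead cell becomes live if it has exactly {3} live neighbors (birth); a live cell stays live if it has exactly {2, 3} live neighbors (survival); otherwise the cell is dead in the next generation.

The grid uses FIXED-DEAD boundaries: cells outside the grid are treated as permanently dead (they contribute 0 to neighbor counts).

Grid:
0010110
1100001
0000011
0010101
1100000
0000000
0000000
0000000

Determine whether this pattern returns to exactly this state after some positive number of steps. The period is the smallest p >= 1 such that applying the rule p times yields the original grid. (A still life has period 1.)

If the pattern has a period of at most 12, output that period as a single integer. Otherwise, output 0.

Answer: 0

Derivation:
Simulating and comparing each generation to the original:
Gen 0 (original, given above): 13 live cells
Gen 1: 10 live cells, differs from original
Gen 2: 12 live cells, differs from original
Gen 3: 9 live cells, differs from original
Gen 4: 8 live cells, differs from original
Gen 5: 9 live cells, differs from original
Gen 6: 10 live cells, differs from original
Gen 7: 12 live cells, differs from original
Gen 8: 11 live cells, differs from original
Gen 9: 15 live cells, differs from original
Gen 10: 13 live cells, differs from original
Gen 11: 17 live cells, differs from original
Gen 12: 13 live cells, differs from original
No period found within 12 steps.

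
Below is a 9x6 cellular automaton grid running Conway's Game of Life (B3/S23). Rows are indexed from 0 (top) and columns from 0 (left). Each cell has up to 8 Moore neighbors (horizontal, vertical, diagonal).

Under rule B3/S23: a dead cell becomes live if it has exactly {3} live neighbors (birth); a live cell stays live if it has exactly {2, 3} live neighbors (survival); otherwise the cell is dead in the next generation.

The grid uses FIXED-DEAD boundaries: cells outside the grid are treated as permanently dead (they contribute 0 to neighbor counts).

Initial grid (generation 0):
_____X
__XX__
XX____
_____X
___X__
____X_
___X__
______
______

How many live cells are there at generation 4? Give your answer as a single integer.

Answer: 6

Derivation:
Simulating step by step:
Generation 0 (given above): 9 live cells
Generation 1: 7 live cells
______
_XX___
_XX___
______
____X_
___XX_
______
______
______
Generation 2: 8 live cells
______
_XX___
_XX___
______
___XX_
___XX_
______
______
______
Generation 3: 10 live cells
______
_XX___
_XX___
__XX__
___XX_
___XX_
______
______
______
Generation 4: 6 live cells
______
_XX___
______
_X__X_
______
___XX_
______
______
______
Population at generation 4: 6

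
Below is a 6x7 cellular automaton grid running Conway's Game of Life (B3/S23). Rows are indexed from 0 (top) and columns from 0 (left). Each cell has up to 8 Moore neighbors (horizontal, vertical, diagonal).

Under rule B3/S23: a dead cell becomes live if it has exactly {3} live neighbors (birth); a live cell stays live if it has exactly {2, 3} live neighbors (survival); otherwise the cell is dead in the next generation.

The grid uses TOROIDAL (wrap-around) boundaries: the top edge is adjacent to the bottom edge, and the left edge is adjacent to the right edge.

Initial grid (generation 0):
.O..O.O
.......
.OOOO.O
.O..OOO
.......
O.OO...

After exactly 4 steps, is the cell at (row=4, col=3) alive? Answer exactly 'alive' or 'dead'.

Simulating step by step:
Generation 0 (given above): 15 live cells
Generation 1: 25 live cells
OOOO...
.O..O..
.OOOO.O
.O..O.O
OOOOOOO
OOOO...
Generation 2: 6 live cells
....O..
....OO.
.O..O..
.......
.......
.....O.
Generation 3: 6 live cells
....O..
...OOO.
....OO.
.......
.......
.......
Generation 4: 6 live cells
...OOO.
...O...
...O.O.
.......
.......
.......

Cell (4,3) at generation 4: 0 -> dead

Answer: dead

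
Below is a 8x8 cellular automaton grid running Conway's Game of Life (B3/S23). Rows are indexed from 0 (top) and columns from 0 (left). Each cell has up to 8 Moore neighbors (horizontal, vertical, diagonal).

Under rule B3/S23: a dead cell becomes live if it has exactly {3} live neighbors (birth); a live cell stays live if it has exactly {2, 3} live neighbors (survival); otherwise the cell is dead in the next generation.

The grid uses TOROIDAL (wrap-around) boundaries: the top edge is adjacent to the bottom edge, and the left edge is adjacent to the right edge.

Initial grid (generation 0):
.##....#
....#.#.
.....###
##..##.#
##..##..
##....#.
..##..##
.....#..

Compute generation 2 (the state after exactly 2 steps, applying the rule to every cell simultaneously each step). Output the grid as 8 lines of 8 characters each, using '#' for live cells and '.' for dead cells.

Answer: .#....#.
........
........
........
..#.##..
#...#.#.
.....#..
....#...

Derivation:
Simulating step by step:
Generation 0 (given above): 25 live cells
Generation 1: 19 live cells
.....##.
#.......
........
.#......
..#.#...
...##.#.
###..###
##.#...#
Generation 2: 10 live cells
(generation 2 grid is the final answer)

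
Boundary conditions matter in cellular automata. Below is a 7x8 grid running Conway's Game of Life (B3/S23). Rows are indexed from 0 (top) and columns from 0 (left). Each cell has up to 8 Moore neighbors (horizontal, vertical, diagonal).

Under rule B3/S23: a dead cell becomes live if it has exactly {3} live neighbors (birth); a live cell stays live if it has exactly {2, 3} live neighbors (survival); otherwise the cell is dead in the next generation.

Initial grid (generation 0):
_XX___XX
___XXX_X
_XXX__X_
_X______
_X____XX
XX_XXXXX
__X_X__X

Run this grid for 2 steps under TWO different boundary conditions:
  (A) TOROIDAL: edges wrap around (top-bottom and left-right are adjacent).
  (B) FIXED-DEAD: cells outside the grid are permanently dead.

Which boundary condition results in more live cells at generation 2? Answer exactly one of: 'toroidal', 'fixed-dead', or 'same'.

Under TOROIDAL boundary, generation 2:
X__XXXX_
___XXX_X
_XX_____
_X__X_XX
_X_XXX__
__XXXX__
XX__X___
Population = 26

Under FIXED-DEAD boundary, generation 2:
___X___X
_______X
XXX_____
XX__X__X
___XXXXX
X___XX__
XXX_X___
Population = 22

Comparison: toroidal=26, fixed-dead=22 -> toroidal

Answer: toroidal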